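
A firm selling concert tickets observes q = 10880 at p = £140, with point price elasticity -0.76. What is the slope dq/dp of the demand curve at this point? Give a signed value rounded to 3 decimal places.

-59.063

Ed = (dq/dp)·(p/q) ⇒ dq/dp = Ed·q/p = (-0.76)·10880/140 = -59.06285…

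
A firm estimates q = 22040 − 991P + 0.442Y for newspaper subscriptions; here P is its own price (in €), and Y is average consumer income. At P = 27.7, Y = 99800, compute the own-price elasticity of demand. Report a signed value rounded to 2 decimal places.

At the given values, q = 22040 − 991(27.7) + 0.442(99800) = 38700.9.
∂q/∂P = −991.
E = (-991) × (27.7/38700.9) = -0.7093…

-0.71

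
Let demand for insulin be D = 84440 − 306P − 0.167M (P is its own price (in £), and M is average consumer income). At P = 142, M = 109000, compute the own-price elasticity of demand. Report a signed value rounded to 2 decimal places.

At the given values, D = 84440 − 306(142) − 0.167(109000) = 22785.
∂D/∂P = −306.
E = (-306) × (142/22785) = -1.9070…

-1.91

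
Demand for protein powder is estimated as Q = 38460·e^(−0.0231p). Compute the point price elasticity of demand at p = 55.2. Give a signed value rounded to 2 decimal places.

-1.28

dQ/dp = −0.0231·Q = -248.224. At p = 55.2, Q = 10745.6.
Ed = (dQ/dp)·(p/Q) = (-248.224) × (55.2/10745.6) = -1.2751…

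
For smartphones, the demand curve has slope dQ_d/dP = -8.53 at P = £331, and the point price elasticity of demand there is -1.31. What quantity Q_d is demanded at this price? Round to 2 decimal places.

Ed = (dQ_d/dP)·(P/Q_d) ⇒ Q_d = (dQ_d/dP)·P/Ed = (-8.53)·331/(-1.31) = 2155.2900…

2155.29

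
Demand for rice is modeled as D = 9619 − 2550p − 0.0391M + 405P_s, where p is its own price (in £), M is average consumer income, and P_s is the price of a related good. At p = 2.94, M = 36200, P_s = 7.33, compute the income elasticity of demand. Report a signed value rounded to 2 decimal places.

-0.39

At the given values, D = 9619 − 2550(2.94) − 0.0391(36200) + 405(7.33) = 3675.23.
∂D/∂M = -0.0391.
E = (-0.0391) × (36200/3675.23) = -0.3851…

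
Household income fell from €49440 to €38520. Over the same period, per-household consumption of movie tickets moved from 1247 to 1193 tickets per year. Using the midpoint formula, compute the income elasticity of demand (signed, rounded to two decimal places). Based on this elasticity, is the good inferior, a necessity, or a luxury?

%ΔQ = (1193 − 1247)/[( 1247 + 1193)/2] = -54/1220 = -0.044262…
%ΔIncome = (38520 − 49440)/[( 49440 + 38520)/2] = -10920/43980 = -0.248294…
E_income = (-54/1220) / (-10920/43980) = 0.1782…
0 < E_income < 1 ⇒ normal good, necessity.

0.18; necessity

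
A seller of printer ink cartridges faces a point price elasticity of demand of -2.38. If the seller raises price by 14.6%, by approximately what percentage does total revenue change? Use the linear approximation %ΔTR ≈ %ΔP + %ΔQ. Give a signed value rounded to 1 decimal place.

-20.1%

%ΔQ ≈ Ed × %ΔP = (-2.38) × (+14.6%) = -34.7480%
%ΔTR ≈ %ΔP + %ΔQ = (+14.6%) + (-34.7480%) = -20.1480%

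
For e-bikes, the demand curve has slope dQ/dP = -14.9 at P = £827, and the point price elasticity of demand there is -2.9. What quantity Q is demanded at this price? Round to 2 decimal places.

Ed = (dQ/dP)·(P/Q) ⇒ Q = (dQ/dP)·P/Ed = (-14.9)·827/(-2.9) = 4249.0689…

4249.07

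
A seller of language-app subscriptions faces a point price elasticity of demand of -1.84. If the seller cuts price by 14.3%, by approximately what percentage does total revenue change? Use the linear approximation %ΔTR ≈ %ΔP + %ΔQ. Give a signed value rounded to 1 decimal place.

%ΔQ ≈ Ed × %ΔP = (-1.84) × (-14.3%) = +26.3120%
%ΔTR ≈ %ΔP + %ΔQ = (-14.3%) + (+26.3120%) = +12.0120%

+12.0%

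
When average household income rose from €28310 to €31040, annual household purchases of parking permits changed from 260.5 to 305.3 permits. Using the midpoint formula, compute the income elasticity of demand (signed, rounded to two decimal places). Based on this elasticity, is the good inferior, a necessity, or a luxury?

1.72; luxury

%ΔQ = (305.3 − 260.5)/[( 260.5 + 305.3)/2] = 44.8/282.9 = 0.158359…
%ΔIncome = (31040 − 28310)/[( 28310 + 31040)/2] = 2730/29675 = 0.091996…
E_income = (44.8/282.9) / (2730/29675) = 1.7213…
E_income > 1 ⇒ normal good, luxury.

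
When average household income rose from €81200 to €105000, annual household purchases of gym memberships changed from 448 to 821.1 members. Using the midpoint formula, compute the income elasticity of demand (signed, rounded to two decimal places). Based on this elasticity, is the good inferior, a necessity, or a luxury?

%ΔQ = (821.1 − 448)/[( 448 + 821.1)/2] = 373.1/634.55 = 0.587975…
%ΔIncome = (105000 − 81200)/[( 81200 + 105000)/2] = 23800/93100 = 0.255639…
E_income = (373.1/634.55) / (23800/93100) = 2.3000…
E_income > 1 ⇒ normal good, luxury.

2.30; luxury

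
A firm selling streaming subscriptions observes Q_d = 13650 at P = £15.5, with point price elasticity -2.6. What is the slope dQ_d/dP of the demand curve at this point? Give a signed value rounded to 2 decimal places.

-2289.68

Ed = (dQ_d/dP)·(P/Q_d) ⇒ dQ_d/dP = Ed·Q_d/P = (-2.6)·13650/15.5 = -2289.6774…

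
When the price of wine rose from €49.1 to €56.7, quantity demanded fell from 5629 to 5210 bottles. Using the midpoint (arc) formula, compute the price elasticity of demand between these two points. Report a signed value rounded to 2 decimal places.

%ΔQ = (5210 − 5629) / [(5629 + 5210)/2] = -419/5419.5 = -0.077313…
%ΔP = (56.7 − 49.1) / [(49.1 + 56.7)/2] = 7.6/52.9 = 0.143667…
Arc Ed = %ΔQ / %ΔP = (-419/5419.5) / (7.6/52.9) = -0.5381…

-0.54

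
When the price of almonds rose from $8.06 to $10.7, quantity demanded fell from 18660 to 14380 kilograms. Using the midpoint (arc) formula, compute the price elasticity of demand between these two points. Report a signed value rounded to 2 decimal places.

-0.92

%ΔQ = (14380 − 18660) / [(18660 + 14380)/2] = -4280/16520 = -0.259079…
%ΔP = (10.7 − 8.06) / [(8.06 + 10.7)/2] = 2.64/9.38 = 0.281449…
Arc Ed = %ΔQ / %ΔP = (-4280/16520) / (2.64/9.38) = -0.9205…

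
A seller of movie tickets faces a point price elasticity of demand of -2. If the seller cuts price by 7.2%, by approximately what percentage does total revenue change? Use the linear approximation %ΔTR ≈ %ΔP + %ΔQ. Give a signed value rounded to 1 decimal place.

%ΔQ ≈ Ed × %ΔP = (-2) × (-7.2%) = +14.4000%
%ΔTR ≈ %ΔP + %ΔQ = (-7.2%) + (+14.4000%) = +7.2000%

+7.2%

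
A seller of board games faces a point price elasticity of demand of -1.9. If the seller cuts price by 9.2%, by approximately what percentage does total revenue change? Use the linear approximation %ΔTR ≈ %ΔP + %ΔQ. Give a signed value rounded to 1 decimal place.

+8.3%

%ΔQ ≈ Ed × %ΔP = (-1.9) × (-9.2%) = +17.4800%
%ΔTR ≈ %ΔP + %ΔQ = (-9.2%) + (+17.4800%) = +8.2800%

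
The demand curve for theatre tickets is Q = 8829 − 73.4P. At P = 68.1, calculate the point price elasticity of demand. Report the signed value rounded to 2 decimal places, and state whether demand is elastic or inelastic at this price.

-1.30; elastic

dQ/dP = −73.4. At P = 68.1, Q = 8829 − 73.4(68.1) = 3830.46.
Ed = (dQ/dP)·(P/Q) = −73.4 × (68.1/3830.46) = -1.3049…
|Ed| = 1.30 > 1, so demand is elastic.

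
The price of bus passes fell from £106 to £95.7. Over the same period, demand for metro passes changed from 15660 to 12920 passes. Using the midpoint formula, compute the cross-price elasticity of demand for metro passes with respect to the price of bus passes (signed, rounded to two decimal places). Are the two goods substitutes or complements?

1.88; substitutes

%ΔQ_{metro passes} = (12920 − 15660)/avg = -2740/14290 = -0.191742…
%ΔP_{bus passes} = (95.7 − 106)/avg = -10.3/100.85 = -0.102131…
E_cross = (-2740/14290) / (-10.3/100.85) = 1.8774…
E_cross > 0 ⇒ the goods are substitutes.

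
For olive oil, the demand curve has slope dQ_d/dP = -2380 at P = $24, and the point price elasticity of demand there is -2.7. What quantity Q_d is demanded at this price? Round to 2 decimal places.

Ed = (dQ_d/dP)·(P/Q_d) ⇒ Q_d = (dQ_d/dP)·P/Ed = (-2380)·24/(-2.7) = 21155.5555…

21155.56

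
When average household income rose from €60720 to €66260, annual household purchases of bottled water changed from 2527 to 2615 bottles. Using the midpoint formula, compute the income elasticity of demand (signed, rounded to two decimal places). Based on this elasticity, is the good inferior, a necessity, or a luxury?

0.39; necessity

%ΔQ = (2615 − 2527)/[( 2527 + 2615)/2] = 88/2571 = 0.034227…
%ΔIncome = (66260 − 60720)/[( 60720 + 66260)/2] = 5540/63490 = 0.087257…
E_income = (88/2571) / (5540/63490) = 0.3922…
0 < E_income < 1 ⇒ normal good, necessity.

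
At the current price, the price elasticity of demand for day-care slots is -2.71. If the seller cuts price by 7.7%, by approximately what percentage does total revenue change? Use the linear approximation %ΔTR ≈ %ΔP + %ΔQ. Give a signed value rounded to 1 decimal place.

%ΔQ ≈ Ed × %ΔP = (-2.71) × (-7.7%) = +20.8670%
%ΔTR ≈ %ΔP + %ΔQ = (-7.7%) + (+20.8670%) = +13.1670%

+13.2%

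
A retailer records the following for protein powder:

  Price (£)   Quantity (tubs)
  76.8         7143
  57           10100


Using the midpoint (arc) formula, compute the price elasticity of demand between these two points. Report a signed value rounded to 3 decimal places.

%ΔQ = (10100 − 7143) / [(7143 + 10100)/2] = 2957/8621.5 = 0.342979…
%ΔP = (57 − 76.8) / [(76.8 + 57)/2] = -19.8/66.9 = -0.295964…
Arc Ed = %ΔQ / %ΔP = (2957/8621.5) / (-19.8/66.9) = -1.15885…

-1.159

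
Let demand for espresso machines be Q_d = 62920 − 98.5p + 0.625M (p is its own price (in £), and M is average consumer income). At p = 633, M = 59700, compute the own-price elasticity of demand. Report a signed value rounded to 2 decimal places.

At the given values, Q_d = 62920 − 98.5(633) + 0.625(59700) = 37882.
∂Q_d/∂p = −98.5.
E = (-98.5) × (633/37882) = -1.6459…

-1.65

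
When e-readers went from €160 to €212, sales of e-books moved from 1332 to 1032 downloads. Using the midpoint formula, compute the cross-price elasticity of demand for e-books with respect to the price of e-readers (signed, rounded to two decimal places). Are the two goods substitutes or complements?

%ΔQ_{e-books} = (1032 − 1332)/avg = -300/1182 = -0.253807…
%ΔP_{e-readers} = (212 − 160)/avg = 52/186 = 0.279569…
E_cross = (-300/1182) / (52/186) = -0.9078…
E_cross < 0 ⇒ the goods are complements.

-0.91; complements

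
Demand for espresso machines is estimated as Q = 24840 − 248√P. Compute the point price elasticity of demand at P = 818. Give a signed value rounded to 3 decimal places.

dQ/dP = −248/(2√P) = -4.33556. At P = 818, Q = 17747.
Ed = (dQ/dP)·(P/Q) = (-4.33556) × (818/17747) = -0.19983…

-0.200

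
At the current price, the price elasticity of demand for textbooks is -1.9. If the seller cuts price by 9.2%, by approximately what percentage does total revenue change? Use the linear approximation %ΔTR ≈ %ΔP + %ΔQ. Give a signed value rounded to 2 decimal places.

+8.28%

%ΔQ ≈ Ed × %ΔP = (-1.9) × (-9.2%) = +17.4800%
%ΔTR ≈ %ΔP + %ΔQ = (-9.2%) + (+17.4800%) = +8.2800%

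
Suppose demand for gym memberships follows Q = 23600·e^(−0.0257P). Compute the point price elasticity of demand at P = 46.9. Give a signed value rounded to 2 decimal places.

-1.21

dQ/dP = −0.0257·Q = -181.709. At P = 46.9, Q = 7070.4.
Ed = (dQ/dP)·(P/Q) = (-181.709) × (46.9/7070.4) = -1.2053…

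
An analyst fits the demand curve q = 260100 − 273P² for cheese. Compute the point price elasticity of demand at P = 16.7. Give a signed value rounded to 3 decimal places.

-0.828

dq/dP = −2·273·P = -9118.2. At P = 16.7, q = 183963.03.
Ed = (dq/dP)·(P/q) = (-9118.2) × (16.7/183963.03) = -0.82774…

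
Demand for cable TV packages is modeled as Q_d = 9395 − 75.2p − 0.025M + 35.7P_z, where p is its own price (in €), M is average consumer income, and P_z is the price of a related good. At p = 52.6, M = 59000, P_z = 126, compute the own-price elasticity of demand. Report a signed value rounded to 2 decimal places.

-0.47

At the given values, Q_d = 9395 − 75.2(52.6) − 0.025(59000) + 35.7(126) = 8462.68.
∂Q_d/∂p = −75.2.
E = (-75.2) × (52.6/8462.68) = -0.4674…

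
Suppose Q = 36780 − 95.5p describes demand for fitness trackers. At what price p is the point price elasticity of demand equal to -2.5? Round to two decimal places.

Ed = −95.5p/(36780 − 95.5p). Set this equal to -2.5:
95.5p = 2.5·(36780 − 95.5p) ⇒ 95.5p(1 + 2.5) = 2.5·36780
p = 2.5·36780 / (95.5·3.5) = 275.0934…

275.09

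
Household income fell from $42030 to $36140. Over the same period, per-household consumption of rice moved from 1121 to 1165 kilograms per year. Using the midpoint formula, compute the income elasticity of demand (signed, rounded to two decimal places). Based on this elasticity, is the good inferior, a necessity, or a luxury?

%ΔQ = (1165 − 1121)/[( 1121 + 1165)/2] = 44/1143 = 0.038495…
%ΔIncome = (36140 − 42030)/[( 42030 + 36140)/2] = -5890/39085 = -0.150697…
E_income = (44/1143) / (-5890/39085) = -0.2554…
E_income < 0 ⇒ inferior good.

-0.26; inferior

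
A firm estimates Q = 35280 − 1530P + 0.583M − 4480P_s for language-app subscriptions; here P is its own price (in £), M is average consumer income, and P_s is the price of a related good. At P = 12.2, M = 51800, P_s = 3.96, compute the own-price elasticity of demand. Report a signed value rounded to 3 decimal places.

At the given values, Q = 35280 − 1530(12.2) + 0.583(51800) − 4480(3.96) = 29072.6.
∂Q/∂P = −1530.
E = (-1530) × (12.2/29072.6) = -0.64204…

-0.642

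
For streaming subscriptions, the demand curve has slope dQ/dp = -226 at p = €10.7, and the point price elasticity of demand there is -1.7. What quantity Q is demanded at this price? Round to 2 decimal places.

1422.47

Ed = (dQ/dp)·(p/Q) ⇒ Q = (dQ/dp)·p/Ed = (-226)·10.7/(-1.7) = 1422.4705…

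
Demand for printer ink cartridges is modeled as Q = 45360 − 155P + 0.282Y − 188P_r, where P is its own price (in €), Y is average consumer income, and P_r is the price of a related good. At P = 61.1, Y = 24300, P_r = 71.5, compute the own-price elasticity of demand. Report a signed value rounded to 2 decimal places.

-0.32

At the given values, Q = 45360 − 155(61.1) + 0.282(24300) − 188(71.5) = 29300.1.
∂Q/∂P = −155.
E = (-155) × (61.1/29300.1) = -0.3232…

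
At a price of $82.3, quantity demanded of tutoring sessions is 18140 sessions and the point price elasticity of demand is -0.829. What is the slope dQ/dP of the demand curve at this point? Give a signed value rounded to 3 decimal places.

Ed = (dQ/dP)·(P/Q) ⇒ dQ/dP = Ed·Q/P = (-0.829)·18140/82.3 = -182.72247…

-182.722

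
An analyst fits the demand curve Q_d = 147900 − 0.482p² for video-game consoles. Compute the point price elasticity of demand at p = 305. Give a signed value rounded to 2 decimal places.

-0.87

dQ_d/dp = −2·0.482·p = -294.02. At p = 305, Q_d = 103061.95.
Ed = (dQ_d/dp)·(p/Q_d) = (-294.02) × (305/103061.95) = -0.8701…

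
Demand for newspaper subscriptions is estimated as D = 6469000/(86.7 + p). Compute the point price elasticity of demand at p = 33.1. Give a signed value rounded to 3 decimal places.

-0.276

dD/dp = −6469000/(86.7 + p)² = -450.737. At p = 33.1, D = 53998.3.
Ed = (dD/dp)·(p/D) = (-450.737) × (33.1/53998.3) = -0.27629…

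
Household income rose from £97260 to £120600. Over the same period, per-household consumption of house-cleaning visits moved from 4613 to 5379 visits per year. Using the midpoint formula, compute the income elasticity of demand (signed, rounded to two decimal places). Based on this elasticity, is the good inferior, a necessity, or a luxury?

%ΔQ = (5379 − 4613)/[( 4613 + 5379)/2] = 766/4996 = 0.153322…
%ΔIncome = (120600 − 97260)/[( 97260 + 120600)/2] = 23340/108930 = 0.214266…
E_income = (766/4996) / (23340/108930) = 0.7155…
0 < E_income < 1 ⇒ normal good, necessity.

0.72; necessity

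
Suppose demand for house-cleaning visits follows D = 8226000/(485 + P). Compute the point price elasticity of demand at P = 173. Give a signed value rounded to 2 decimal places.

-0.26

dD/dP = −8226000/(485 + P)² = -18.9993. At P = 173, D = 12501.5.
Ed = (dD/dP)·(P/D) = (-18.9993) × (173/12501.5) = -0.2629…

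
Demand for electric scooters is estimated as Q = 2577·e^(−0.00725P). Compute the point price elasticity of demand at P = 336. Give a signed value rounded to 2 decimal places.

dQ/dP = −0.00725·Q = -1.63497. At P = 336, Q = 225.514.
Ed = (dQ/dP)·(P/Q) = (-1.63497) × (336/225.514) = -2.436

-2.44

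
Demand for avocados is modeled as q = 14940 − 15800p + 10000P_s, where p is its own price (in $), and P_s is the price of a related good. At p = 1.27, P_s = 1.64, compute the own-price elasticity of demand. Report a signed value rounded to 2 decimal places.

-1.78

At the given values, q = 14940 − 15800(1.27) + 10000(1.64) = 11274.
∂q/∂p = −15800.
E = (-15800) × (1.27/11274) = -1.7798…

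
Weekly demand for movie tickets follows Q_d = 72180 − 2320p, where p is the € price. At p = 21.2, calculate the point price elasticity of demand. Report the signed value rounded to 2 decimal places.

-2.14

dQ_d/dp = −2320. At p = 21.2, Q_d = 72180 − 2320(21.2) = 22996.
Ed = (dQ_d/dp)·(p/Q_d) = −2320 × (21.2/22996) = -2.1388…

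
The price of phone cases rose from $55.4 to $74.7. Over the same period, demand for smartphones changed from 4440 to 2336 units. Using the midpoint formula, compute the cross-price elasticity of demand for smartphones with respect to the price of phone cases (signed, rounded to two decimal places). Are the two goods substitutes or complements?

%ΔQ_{smartphones} = (2336 − 4440)/avg = -2104/3388 = -0.621015…
%ΔP_{phone cases} = (74.7 − 55.4)/avg = 19.3/65.05 = 0.296694…
E_cross = (-2104/3388) / (19.3/65.05) = -2.0931…
E_cross < 0 ⇒ the goods are complements.

-2.09; complements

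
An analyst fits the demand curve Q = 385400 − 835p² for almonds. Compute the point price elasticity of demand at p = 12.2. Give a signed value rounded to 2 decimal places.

-0.95

dQ/dp = −2·835·p = -20374. At p = 12.2, Q = 261118.6.
Ed = (dQ/dp)·(p/Q) = (-20374) × (12.2/261118.6) = -0.9519…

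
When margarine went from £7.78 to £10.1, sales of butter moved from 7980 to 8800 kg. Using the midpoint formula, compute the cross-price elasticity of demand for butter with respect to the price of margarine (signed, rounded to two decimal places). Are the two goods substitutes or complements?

%ΔQ_{butter} = (8800 − 7980)/avg = 820/8390 = 0.097735…
%ΔP_{margarine} = (10.1 − 7.78)/avg = 2.32/8.94 = 0.259507…
E_cross = (820/8390) / (2.32/8.94) = 0.3766…
E_cross > 0 ⇒ the goods are substitutes.

0.38; substitutes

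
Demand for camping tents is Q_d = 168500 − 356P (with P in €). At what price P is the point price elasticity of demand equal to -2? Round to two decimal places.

315.54

Ed = −356P/(168500 − 356P). Set this equal to -2:
356P = 2·(168500 − 356P) ⇒ 356P(1 + 2) = 2·168500
P = 2·168500 / (356·3) = 315.5430…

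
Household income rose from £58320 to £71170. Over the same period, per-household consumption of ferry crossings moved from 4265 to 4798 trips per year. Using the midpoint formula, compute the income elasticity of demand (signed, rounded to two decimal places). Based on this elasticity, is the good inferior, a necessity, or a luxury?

%ΔQ = (4798 − 4265)/[( 4265 + 4798)/2] = 533/4531.5 = 0.117621…
%ΔIncome = (71170 − 58320)/[( 58320 + 71170)/2] = 12850/64745 = 0.198470…
E_income = (533/4531.5) / (12850/64745) = 0.5926…
0 < E_income < 1 ⇒ normal good, necessity.

0.59; necessity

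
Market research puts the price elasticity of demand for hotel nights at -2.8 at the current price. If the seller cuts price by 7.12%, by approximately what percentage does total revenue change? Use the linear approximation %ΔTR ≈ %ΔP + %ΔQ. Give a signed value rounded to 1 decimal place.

%ΔQ ≈ Ed × %ΔP = (-2.8) × (-7.12%) = +19.9360%
%ΔTR ≈ %ΔP + %ΔQ = (-7.12%) + (+19.9360%) = +12.8160%

+12.8%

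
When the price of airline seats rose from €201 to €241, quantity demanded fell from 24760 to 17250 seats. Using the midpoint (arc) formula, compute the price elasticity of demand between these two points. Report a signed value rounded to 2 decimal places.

%ΔQ = (17250 − 24760) / [(24760 + 17250)/2] = -7510/21005 = -0.357533…
%ΔP = (241 − 201) / [(201 + 241)/2] = 40/221 = 0.180995…
Arc Ed = %ΔQ / %ΔP = (-7510/21005) / (40/221) = -1.9753…

-1.98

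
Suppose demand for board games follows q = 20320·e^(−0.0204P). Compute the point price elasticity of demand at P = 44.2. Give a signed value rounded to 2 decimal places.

dq/dP = −0.0204·q = -168.252. At P = 44.2, q = 8247.63.
Ed = (dq/dP)·(P/q) = (-168.252) × (44.2/8247.63) = -0.9016…

-0.90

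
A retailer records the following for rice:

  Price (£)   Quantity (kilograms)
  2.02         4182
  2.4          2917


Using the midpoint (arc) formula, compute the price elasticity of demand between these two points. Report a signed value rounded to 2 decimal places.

%ΔQ = (2917 − 4182) / [(4182 + 2917)/2] = -1265/3549.5 = -0.356388…
%ΔP = (2.4 − 2.02) / [(2.02 + 2.4)/2] = 0.38/2.21 = 0.171945…
Arc Ed = %ΔQ / %ΔP = (-1265/3549.5) / (0.38/2.21) = -2.0726…

-2.07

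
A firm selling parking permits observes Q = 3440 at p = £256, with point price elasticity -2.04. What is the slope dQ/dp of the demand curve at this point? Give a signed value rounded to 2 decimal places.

Ed = (dQ/dp)·(p/Q) ⇒ dQ/dp = Ed·Q/p = (-2.04)·3440/256 = -27.4125

-27.41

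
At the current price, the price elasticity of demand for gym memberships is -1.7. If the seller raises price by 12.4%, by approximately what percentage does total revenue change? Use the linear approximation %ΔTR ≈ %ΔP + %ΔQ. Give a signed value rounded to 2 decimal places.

-8.68%

%ΔQ ≈ Ed × %ΔP = (-1.7) × (+12.4%) = -21.0800%
%ΔTR ≈ %ΔP + %ΔQ = (+12.4%) + (-21.0800%) = -8.6800%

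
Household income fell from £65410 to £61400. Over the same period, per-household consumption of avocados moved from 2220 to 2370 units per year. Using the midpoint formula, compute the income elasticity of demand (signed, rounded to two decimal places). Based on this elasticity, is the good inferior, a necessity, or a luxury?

-1.03; inferior

%ΔQ = (2370 − 2220)/[( 2220 + 2370)/2] = 150/2295 = 0.065359…
%ΔIncome = (61400 − 65410)/[( 65410 + 61400)/2] = -4010/63405 = -0.063244…
E_income = (150/2295) / (-4010/63405) = -1.0334…
E_income < 0 ⇒ inferior good.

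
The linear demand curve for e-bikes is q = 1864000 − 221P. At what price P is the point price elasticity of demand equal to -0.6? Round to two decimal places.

Ed = −221P/(1864000 − 221P). Set this equal to -0.6:
221P = 0.6·(1864000 − 221P) ⇒ 221P(1 + 0.6) = 0.6·1864000
P = 0.6·1864000 / (221·1.6) = 3162.8959…

3162.90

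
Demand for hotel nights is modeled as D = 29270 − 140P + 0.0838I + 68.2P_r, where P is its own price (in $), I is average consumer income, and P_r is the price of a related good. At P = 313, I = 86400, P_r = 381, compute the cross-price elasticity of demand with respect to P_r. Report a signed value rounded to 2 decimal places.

At the given values, D = 29270 − 140(313) + 0.0838(86400) + 68.2(381) = 18674.52.
∂D/∂P_r = 68.2.
E = (68.2) × (381/18674.52) = 1.3914…

1.39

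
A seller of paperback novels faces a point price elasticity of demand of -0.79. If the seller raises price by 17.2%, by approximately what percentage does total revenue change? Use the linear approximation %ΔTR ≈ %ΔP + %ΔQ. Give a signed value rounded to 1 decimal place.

+3.6%

%ΔQ ≈ Ed × %ΔP = (-0.79) × (+17.2%) = -13.5880%
%ΔTR ≈ %ΔP + %ΔQ = (+17.2%) + (-13.5880%) = +3.6120%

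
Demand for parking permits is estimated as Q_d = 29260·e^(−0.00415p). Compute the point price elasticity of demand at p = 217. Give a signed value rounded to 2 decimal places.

-0.90

dQ_d/dp = −0.00415·Q_d = -49.3422. At p = 217, Q_d = 11889.7.
Ed = (dQ_d/dp)·(p/Q_d) = (-49.3422) × (217/11889.7) = -0.9005…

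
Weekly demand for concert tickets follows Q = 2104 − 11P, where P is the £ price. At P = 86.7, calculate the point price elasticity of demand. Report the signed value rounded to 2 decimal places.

dQ/dP = −11. At P = 86.7, Q = 2104 − 11(86.7) = 1150.3.
Ed = (dQ/dP)·(P/Q) = −11 × (86.7/1150.3) = -0.8290…

-0.83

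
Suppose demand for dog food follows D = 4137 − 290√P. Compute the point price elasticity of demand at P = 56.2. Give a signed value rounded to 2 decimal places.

-0.55

dD/dP = −290/(2√P) = -19.3419. At P = 56.2, D = 1962.97.
Ed = (dD/dP)·(P/D) = (-19.3419) × (56.2/1962.97) = -0.5537…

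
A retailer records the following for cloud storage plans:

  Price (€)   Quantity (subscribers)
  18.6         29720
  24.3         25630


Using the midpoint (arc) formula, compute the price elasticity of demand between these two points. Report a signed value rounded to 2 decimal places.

%ΔQ = (25630 − 29720) / [(29720 + 25630)/2] = -4090/27675 = -0.147786…
%ΔP = (24.3 − 18.6) / [(18.6 + 24.3)/2] = 5.7/21.45 = 0.265734…
Arc Ed = %ΔQ / %ΔP = (-4090/27675) / (5.7/21.45) = -0.5561…

-0.56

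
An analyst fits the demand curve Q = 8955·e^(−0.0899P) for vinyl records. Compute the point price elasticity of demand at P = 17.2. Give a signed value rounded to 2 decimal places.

-1.55

dQ/dP = −0.0899·Q = -171.508. At P = 17.2, Q = 1907.76.
Ed = (dQ/dP)·(P/Q) = (-171.508) × (17.2/1907.76) = -1.5462…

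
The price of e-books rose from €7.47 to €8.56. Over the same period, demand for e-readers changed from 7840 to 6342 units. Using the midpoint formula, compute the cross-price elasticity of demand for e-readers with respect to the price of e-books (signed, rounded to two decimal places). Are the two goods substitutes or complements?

-1.55; complements

%ΔQ_{e-readers} = (6342 − 7840)/avg = -1498/7091 = -0.211253…
%ΔP_{e-books} = (8.56 − 7.47)/avg = 1.09/8.015 = 0.135995…
E_cross = (-1498/7091) / (1.09/8.015) = -1.5533…
E_cross < 0 ⇒ the goods are complements.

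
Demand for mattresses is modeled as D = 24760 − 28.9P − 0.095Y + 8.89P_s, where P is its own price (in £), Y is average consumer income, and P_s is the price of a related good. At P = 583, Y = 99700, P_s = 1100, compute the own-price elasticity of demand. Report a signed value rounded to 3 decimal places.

At the given values, D = 24760 − 28.9(583) − 0.095(99700) + 8.89(1100) = 8218.8.
∂D/∂P = −28.9.
E = (-28.9) × (583/8218.8) = -2.05001…

-2.050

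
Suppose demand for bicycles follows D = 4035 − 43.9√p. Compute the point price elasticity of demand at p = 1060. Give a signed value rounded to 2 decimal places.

-0.27

dD/dp = −43.9/(2√p) = -0.674189. At p = 1060, D = 2605.72.
Ed = (dD/dp)·(p/D) = (-0.674189) × (1060/2605.72) = -0.2742…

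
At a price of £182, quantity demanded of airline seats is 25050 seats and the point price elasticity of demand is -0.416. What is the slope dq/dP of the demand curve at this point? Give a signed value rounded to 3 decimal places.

-57.257

Ed = (dq/dP)·(P/q) ⇒ dq/dP = Ed·q/P = (-0.416)·25050/182 = -57.25714…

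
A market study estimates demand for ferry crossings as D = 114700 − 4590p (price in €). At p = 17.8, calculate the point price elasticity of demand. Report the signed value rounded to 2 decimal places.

-2.48

dD/dp = −4590. At p = 17.8, D = 114700 − 4590(17.8) = 32998.
Ed = (dD/dp)·(p/D) = −4590 × (17.8/32998) = -2.4759…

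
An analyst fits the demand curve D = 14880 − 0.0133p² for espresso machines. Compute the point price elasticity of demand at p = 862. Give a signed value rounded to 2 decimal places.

dD/dp = −2·0.0133·p = -22.9292. At p = 862, D = 4997.5148.
Ed = (dD/dp)·(p/D) = (-22.9292) × (862/4997.5148) = -3.9549…

-3.95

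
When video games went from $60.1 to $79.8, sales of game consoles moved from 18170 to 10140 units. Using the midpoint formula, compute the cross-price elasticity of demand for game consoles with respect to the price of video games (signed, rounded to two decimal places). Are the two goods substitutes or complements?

-2.01; complements

%ΔQ_{game consoles} = (10140 − 18170)/avg = -8030/14155 = -0.567290…
%ΔP_{video games} = (79.8 − 60.1)/avg = 19.7/69.95 = 0.281629…
E_cross = (-8030/14155) / (19.7/69.95) = -2.0143…
E_cross < 0 ⇒ the goods are complements.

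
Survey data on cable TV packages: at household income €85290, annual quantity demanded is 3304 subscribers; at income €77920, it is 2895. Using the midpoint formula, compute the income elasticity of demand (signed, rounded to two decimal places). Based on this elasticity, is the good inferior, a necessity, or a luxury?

1.46; luxury

%ΔQ = (2895 − 3304)/[( 3304 + 2895)/2] = -409/3099.5 = -0.131956…
%ΔIncome = (77920 − 85290)/[( 85290 + 77920)/2] = -7370/81605 = -0.090313…
E_income = (-409/3099.5) / (-7370/81605) = 1.4611…
E_income > 1 ⇒ normal good, luxury.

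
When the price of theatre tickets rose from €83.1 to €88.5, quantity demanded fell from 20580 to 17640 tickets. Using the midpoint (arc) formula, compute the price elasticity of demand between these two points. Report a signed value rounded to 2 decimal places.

-2.44

%ΔQ = (17640 − 20580) / [(20580 + 17640)/2] = -2940/19110 = -0.153846…
%ΔP = (88.5 − 83.1) / [(83.1 + 88.5)/2] = 5.4/85.8 = 0.062937…
Arc Ed = %ΔQ / %ΔP = (-2940/19110) / (5.4/85.8) = -2.4444…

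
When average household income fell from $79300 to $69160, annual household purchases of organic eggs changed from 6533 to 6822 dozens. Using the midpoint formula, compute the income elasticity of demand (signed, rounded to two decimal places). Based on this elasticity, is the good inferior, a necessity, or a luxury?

-0.32; inferior

%ΔQ = (6822 − 6533)/[( 6533 + 6822)/2] = 289/6677.5 = 0.043279…
%ΔIncome = (69160 − 79300)/[( 79300 + 69160)/2] = -10140/74230 = -0.136602…
E_income = (289/6677.5) / (-10140/74230) = -0.3168…
E_income < 0 ⇒ inferior good.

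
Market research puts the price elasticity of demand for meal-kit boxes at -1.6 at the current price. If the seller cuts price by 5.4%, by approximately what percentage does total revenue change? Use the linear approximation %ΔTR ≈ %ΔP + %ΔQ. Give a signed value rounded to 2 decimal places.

%ΔQ ≈ Ed × %ΔP = (-1.6) × (-5.4%) = +8.6400%
%ΔTR ≈ %ΔP + %ΔQ = (-5.4%) + (+8.6400%) = +3.2400%

+3.24%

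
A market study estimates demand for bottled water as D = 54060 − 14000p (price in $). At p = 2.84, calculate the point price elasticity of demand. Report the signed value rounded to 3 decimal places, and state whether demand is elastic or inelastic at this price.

dD/dp = −14000. At p = 2.84, D = 54060 − 14000(2.84) = 14300.
Ed = (dD/dp)·(p/D) = −14000 × (2.84/14300) = -2.78041…
|Ed| = 2.780 > 1, so demand is elastic.

-2.780; elastic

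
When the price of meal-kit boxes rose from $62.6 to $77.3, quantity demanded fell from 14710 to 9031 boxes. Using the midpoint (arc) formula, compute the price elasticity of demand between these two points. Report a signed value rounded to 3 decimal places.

-2.277

%ΔQ = (9031 − 14710) / [(14710 + 9031)/2] = -5679/11870.5 = -0.478412…
%ΔP = (77.3 − 62.6) / [(62.6 + 77.3)/2] = 14.7/69.95 = 0.210150…
Arc Ed = %ΔQ / %ΔP = (-5679/11870.5) / (14.7/69.95) = -2.27652…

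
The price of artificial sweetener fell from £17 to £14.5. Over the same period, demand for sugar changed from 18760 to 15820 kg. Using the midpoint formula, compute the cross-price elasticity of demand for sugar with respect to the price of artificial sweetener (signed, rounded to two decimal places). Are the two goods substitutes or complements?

%ΔQ_{sugar} = (15820 − 18760)/avg = -2940/17290 = -0.170040…
%ΔP_{artificial sweetener} = (14.5 − 17)/avg = -2.5/15.75 = -0.158730…
E_cross = (-2940/17290) / (-2.5/15.75) = 1.0712…
E_cross > 0 ⇒ the goods are substitutes.

1.07; substitutes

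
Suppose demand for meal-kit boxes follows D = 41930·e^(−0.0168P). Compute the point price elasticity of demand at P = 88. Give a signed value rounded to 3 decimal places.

dD/dP = −0.0168·D = -160.61. At P = 88, D = 9560.13.
Ed = (dD/dP)·(P/D) = (-160.61) × (88/9560.13) = -1.4784

-1.478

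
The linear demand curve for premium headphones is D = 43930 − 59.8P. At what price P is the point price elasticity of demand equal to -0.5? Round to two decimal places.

244.87

Ed = −59.8P/(43930 − 59.8P). Set this equal to -0.5:
59.8P = 0.5·(43930 − 59.8P) ⇒ 59.8P(1 + 0.5) = 0.5·43930
P = 0.5·43930 / (59.8·1.5) = 244.8717…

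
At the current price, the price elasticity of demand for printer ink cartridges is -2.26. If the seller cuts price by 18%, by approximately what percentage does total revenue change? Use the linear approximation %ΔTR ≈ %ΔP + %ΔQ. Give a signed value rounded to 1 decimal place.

+22.7%

%ΔQ ≈ Ed × %ΔP = (-2.26) × (-18%) = +40.6800%
%ΔTR ≈ %ΔP + %ΔQ = (-18%) + (+40.6800%) = +22.6800%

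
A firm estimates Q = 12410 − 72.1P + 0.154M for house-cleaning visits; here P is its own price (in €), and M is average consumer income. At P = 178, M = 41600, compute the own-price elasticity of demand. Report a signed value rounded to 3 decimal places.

At the given values, Q = 12410 − 72.1(178) + 0.154(41600) = 5982.6.
∂Q/∂P = −72.1.
E = (-72.1) × (178/5982.6) = -2.14518…

-2.145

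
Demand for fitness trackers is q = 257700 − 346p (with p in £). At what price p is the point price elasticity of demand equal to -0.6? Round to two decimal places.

Ed = −346p/(257700 − 346p). Set this equal to -0.6:
346p = 0.6·(257700 − 346p) ⇒ 346p(1 + 0.6) = 0.6·257700
p = 0.6·257700 / (346·1.6) = 279.2991…

279.30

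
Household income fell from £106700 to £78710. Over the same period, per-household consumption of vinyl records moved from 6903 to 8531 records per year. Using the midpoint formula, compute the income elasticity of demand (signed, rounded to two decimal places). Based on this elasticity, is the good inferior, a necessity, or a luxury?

-0.70; inferior

%ΔQ = (8531 − 6903)/[( 6903 + 8531)/2] = 1628/7717 = 0.210962…
%ΔIncome = (78710 − 106700)/[( 106700 + 78710)/2] = -27990/92705 = -0.301925…
E_income = (1628/7717) / (-27990/92705) = -0.6987…
E_income < 0 ⇒ inferior good.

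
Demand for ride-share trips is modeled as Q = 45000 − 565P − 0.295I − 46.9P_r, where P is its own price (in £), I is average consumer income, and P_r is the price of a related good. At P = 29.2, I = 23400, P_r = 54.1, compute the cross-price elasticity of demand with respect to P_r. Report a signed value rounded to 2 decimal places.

At the given values, Q = 45000 − 565(29.2) − 0.295(23400) − 46.9(54.1) = 19061.71.
∂Q/∂P_r = -46.9.
E = (-46.9) × (54.1/19061.71) = -0.1331…

-0.13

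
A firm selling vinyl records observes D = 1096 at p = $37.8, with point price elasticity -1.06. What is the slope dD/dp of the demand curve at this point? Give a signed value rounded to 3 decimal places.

-30.734

Ed = (dD/dp)·(p/D) ⇒ dD/dp = Ed·D/p = (-1.06)·1096/37.8 = -30.73439…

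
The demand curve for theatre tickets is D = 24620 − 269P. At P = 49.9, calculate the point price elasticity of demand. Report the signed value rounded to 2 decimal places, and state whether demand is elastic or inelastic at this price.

-1.20; elastic

dD/dP = −269. At P = 49.9, D = 24620 − 269(49.9) = 11196.9.
Ed = (dD/dP)·(P/D) = −269 × (49.9/11196.9) = -1.1988…
|Ed| = 1.20 > 1, so demand is elastic.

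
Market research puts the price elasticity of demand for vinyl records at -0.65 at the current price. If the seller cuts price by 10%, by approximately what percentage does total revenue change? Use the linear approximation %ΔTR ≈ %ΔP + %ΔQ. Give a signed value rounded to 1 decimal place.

%ΔQ ≈ Ed × %ΔP = (-0.65) × (-10%) = +6.5000%
%ΔTR ≈ %ΔP + %ΔQ = (-10%) + (+6.5000%) = -3.5000%

-3.5%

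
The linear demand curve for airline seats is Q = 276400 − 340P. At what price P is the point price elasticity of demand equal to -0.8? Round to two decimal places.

361.31

Ed = −340P/(276400 − 340P). Set this equal to -0.8:
340P = 0.8·(276400 − 340P) ⇒ 340P(1 + 0.8) = 0.8·276400
P = 0.8·276400 / (340·1.8) = 361.3071…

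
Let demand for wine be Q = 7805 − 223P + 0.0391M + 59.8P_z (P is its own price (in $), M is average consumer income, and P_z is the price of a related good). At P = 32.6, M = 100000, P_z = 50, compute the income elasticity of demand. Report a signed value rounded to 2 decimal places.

At the given values, Q = 7805 − 223(32.6) + 0.0391(100000) + 59.8(50) = 7435.2.
∂Q/∂M = 0.0391.
E = (0.0391) × (100000/7435.2) = 0.5258…

0.53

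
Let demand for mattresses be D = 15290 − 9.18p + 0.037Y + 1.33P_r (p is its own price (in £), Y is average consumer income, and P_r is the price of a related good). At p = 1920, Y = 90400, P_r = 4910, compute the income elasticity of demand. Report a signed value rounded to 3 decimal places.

0.444

At the given values, D = 15290 − 9.18(1920) + 0.037(90400) + 1.33(4910) = 7539.5.
∂D/∂Y = 0.037.
E = (0.037) × (90400/7539.5) = 0.44363…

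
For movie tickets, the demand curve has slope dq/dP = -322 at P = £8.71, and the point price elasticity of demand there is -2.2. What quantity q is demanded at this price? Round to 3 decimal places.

Ed = (dq/dP)·(P/q) ⇒ q = (dq/dP)·P/Ed = (-322)·8.71/(-2.2) = 1274.82727…

1274.827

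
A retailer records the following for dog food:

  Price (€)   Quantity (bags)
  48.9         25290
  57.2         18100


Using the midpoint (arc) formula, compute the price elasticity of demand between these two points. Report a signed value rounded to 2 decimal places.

%ΔQ = (18100 − 25290) / [(25290 + 18100)/2] = -7190/21695 = -0.331412…
%ΔP = (57.2 − 48.9) / [(48.9 + 57.2)/2] = 8.3/53.05 = 0.156456…
Arc Ed = %ΔQ / %ΔP = (-7190/21695) / (8.3/53.05) = -2.1182…

-2.12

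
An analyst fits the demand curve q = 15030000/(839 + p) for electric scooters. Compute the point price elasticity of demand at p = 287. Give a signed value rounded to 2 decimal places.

-0.25

dq/dp = −15030000/(839 + p)² = -11.8545. At p = 287, q = 13348.1.
Ed = (dq/dp)·(p/q) = (-11.8545) × (287/13348.1) = -0.2548…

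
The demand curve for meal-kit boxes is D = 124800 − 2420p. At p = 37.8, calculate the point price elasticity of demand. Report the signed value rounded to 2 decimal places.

dD/dp = −2420. At p = 37.8, D = 124800 − 2420(37.8) = 33324.
Ed = (dD/dp)·(p/D) = −2420 × (37.8/33324) = -2.7450…

-2.75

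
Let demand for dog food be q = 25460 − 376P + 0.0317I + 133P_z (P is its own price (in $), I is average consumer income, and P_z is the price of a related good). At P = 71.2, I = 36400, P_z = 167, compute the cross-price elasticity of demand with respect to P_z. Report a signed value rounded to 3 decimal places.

At the given values, q = 25460 − 376(71.2) + 0.0317(36400) + 133(167) = 22053.68.
∂q/∂P_z = 133.
E = (133) × (167/22053.68) = 1.00713…

1.007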